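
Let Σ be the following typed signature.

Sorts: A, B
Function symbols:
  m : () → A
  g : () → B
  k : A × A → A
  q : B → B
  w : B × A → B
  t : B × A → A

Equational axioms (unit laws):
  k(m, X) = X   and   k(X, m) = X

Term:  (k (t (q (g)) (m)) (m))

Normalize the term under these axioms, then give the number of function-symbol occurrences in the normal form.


1. (k (t (q (g)) (m)) (m))  →  (t (q (g)) (m))
normal form: (t (q (g)) (m))

size = 4


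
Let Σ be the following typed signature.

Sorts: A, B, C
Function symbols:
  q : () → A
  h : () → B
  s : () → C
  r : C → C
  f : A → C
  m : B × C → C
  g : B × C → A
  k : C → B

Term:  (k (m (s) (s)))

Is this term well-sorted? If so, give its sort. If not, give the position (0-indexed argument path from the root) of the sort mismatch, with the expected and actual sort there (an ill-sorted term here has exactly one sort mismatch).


ill-sorted at position [0, 0]: expected B, got C

    (s) : C
    (s) : C
  (m (s) (s)) : ✗ arg 0 at [0, 0] has sort C, expected B


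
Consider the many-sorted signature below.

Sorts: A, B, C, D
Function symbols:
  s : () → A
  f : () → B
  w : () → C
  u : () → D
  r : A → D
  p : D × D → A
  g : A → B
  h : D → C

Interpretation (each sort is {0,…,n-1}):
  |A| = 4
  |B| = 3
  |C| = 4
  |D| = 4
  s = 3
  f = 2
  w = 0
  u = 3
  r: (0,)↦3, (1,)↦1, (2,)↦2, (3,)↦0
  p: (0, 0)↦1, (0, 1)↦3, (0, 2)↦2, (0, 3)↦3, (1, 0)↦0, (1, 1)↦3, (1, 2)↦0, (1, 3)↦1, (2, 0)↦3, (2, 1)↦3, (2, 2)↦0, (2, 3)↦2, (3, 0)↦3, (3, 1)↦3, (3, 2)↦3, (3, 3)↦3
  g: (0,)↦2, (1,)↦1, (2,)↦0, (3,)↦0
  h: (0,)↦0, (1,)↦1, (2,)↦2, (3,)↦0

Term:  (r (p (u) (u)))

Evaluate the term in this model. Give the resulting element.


value = 0

  u = 3
  u = 3
  (p (u) (u)) = p(3, 3) = 3
  (r (p (u) (u))) = r(3,) = 0


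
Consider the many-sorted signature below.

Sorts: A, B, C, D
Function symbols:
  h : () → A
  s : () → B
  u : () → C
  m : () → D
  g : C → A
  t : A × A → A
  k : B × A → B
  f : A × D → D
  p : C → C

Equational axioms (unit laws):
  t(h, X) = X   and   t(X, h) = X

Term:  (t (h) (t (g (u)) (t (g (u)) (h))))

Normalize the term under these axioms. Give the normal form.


1. (t (h) (t (g (u)) (t (g (u)) (h))))  →  (t (g (u)) (t (g (u)) (h)))
2. (t (g (u)) (t (g (u)) (h)))  →  (t (g (u)) (g (u)))

normal form = (t (g (u)) (g (u)))


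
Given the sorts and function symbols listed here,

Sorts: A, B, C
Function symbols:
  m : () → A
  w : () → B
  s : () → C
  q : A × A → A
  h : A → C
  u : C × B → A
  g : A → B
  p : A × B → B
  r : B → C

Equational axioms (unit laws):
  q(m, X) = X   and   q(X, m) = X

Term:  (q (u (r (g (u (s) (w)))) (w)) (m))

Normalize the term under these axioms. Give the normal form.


1. (q (u (r (g (u (s) (w)))) (w)) (m))  →  (u (r (g (u (s) (w)))) (w))

normal form = (u (r (g (u (s) (w)))) (w))


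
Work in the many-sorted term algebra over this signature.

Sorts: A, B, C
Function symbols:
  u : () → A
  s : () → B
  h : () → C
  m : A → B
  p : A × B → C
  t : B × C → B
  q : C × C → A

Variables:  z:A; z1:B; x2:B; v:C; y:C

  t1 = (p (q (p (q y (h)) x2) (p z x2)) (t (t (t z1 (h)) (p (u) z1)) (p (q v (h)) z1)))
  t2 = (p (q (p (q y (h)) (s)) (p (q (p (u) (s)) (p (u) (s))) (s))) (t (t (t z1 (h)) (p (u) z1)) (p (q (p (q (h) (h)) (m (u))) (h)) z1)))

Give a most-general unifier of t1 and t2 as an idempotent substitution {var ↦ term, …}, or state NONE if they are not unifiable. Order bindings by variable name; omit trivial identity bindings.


{v ↦ (p (q (h) (h)) (m (u))), x2 ↦ (s), z ↦ (q (p (u) (s)) (p (u) (s)))}


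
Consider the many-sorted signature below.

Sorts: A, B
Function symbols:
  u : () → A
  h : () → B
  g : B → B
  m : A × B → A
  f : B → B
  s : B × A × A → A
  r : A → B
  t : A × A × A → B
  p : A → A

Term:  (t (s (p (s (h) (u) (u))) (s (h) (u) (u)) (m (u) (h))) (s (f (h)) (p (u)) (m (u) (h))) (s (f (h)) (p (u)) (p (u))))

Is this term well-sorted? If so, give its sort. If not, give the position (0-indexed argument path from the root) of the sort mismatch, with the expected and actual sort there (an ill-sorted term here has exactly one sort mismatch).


ill-sorted at position [0, 0]: expected B, got A

        (h) : B
        (u) : A
        (u) : A
      (s (h) (u) (u)) : A
    (p (s (h) (u) (u))) : A
      (h) : B
      (u) : A
      (u) : A
    (s (h) (u) (u)) : A
      (u) : A
      (h) : B
    (m (u) (h)) : A
  (s (p (s (h) (u) (u))) (s (h) (u) (u)) (m (u) (h))) : ✗ arg 0 at [0, 0] has sort A, expected B
      (h) : B
    (f (h)) : B
      (u) : A
    (p (u)) : A
      (u) : A
      (h) : B
    (m (u) (h)) : A
  (s (f (h)) (p (u)) (m (u) (h))) : A
      (h) : B
    (f (h)) : B
      (u) : A
    (p (u)) : A
      (u) : A
    (p (u)) : A
  (s (f (h)) (p (u)) (p (u))) : A


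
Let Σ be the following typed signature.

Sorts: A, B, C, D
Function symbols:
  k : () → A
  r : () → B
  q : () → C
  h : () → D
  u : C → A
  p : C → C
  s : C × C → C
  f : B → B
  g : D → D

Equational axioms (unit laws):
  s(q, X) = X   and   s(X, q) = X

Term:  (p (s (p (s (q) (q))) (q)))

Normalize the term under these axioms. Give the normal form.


1. (p (s (p (s (q) (q))) (q)))  →  (p (p (s (q) (q))))
2. (p (p (s (q) (q))))  →  (p (p (q)))

normal form = (p (p (q)))


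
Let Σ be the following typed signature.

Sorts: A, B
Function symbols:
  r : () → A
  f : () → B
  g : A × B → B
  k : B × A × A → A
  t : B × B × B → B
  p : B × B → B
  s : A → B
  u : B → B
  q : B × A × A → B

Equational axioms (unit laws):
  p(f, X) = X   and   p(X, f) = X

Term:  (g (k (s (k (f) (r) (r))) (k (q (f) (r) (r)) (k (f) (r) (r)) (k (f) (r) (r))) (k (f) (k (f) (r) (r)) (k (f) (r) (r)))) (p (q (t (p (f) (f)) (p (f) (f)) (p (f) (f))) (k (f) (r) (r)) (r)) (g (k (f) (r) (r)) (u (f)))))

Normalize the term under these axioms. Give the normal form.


1. (g (k (s (k (f) (r) (r))) (k (q (f) (r) (r)) (k (f) (r) (r)) (k (f) (r) (r))) (k (f) (k (f) (r) (r)) (k (f) (r) (r)))) (p (q (t (p (f) (f)) (p (f) (f)) (p (f) (f))) (k (f) (r) (r)) (r)) (g (k (f) (r) (r)) (u (f)))))  →  (g (k (s (k (f) (r) (r))) (k (q (f) (r) (r)) (k (f) (r) (r)) (k (f) (r) (r))) (k (f) (k (f) (r) (r)) (k (f) (r) (r)))) (p (q (t (f) (p (f) (f)) (p (f) (f))) (k (f) (r) (r)) (r)) (g (k (f) (r) (r)) (u (f)))))
2. (g (k (s (k (f) (r) (r))) (k (q (f) (r) (r)) (k (f) (r) (r)) (k (f) (r) (r))) (k (f) (k (f) (r) (r)) (k (f) (r) (r)))) (p (q (t (f) (p (f) (f)) (p (f) (f))) (k (f) (r) (r)) (r)) (g (k (f) (r) (r)) (u (f)))))  →  (g (k (s (k (f) (r) (r))) (k (q (f) (r) (r)) (k (f) (r) (r)) (k (f) (r) (r))) (k (f) (k (f) (r) (r)) (k (f) (r) (r)))) (p (q (t (f) (f) (p (f) (f))) (k (f) (r) (r)) (r)) (g (k (f) (r) (r)) (u (f)))))
3. (g (k (s (k (f) (r) (r))) (k (q (f) (r) (r)) (k (f) (r) (r)) (k (f) (r) (r))) (k (f) (k (f) (r) (r)) (k (f) (r) (r)))) (p (q (t (f) (f) (p (f) (f))) (k (f) (r) (r)) (r)) (g (k (f) (r) (r)) (u (f)))))  →  (g (k (s (k (f) (r) (r))) (k (q (f) (r) (r)) (k (f) (r) (r)) (k (f) (r) (r))) (k (f) (k (f) (r) (r)) (k (f) (r) (r)))) (p (q (t (f) (f) (f)) (k (f) (r) (r)) (r)) (g (k (f) (r) (r)) (u (f)))))

normal form = (g (k (s (k (f) (r) (r))) (k (q (f) (r) (r)) (k (f) (r) (r)) (k (f) (r) (r))) (k (f) (k (f) (r) (r)) (k (f) (r) (r)))) (p (q (t (f) (f) (f)) (k (f) (r) (r)) (r)) (g (k (f) (r) (r)) (u (f)))))


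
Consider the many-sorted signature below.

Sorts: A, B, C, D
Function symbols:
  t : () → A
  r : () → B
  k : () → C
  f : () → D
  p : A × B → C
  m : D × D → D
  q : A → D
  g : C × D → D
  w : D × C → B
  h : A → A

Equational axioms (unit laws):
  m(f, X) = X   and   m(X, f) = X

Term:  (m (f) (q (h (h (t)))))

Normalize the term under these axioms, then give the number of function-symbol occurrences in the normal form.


1. (m (f) (q (h (h (t)))))  →  (q (h (h (t))))
normal form: (q (h (h (t))))

size = 4


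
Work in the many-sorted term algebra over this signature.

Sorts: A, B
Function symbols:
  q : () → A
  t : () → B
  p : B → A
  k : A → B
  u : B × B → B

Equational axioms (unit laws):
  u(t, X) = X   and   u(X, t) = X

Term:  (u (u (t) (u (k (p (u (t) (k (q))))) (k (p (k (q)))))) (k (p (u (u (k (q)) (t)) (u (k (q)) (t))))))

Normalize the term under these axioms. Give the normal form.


normal form = (u (u (k (p (k (q)))) (k (p (k (q))))) (k (p (u (k (q)) (k (q))))))

1. (u (u (t) (u (k (p (u (t) (k (q))))) (k (p (k (q)))))) (k (p (u (u (k (q)) (t)) (u (k (q)) (t))))))  →  (u (u (k (p (u (t) (k (q))))) (k (p (k (q))))) (k (p (u (u (k (q)) (t)) (u (k (q)) (t))))))
2. (u (u (k (p (u (t) (k (q))))) (k (p (k (q))))) (k (p (u (u (k (q)) (t)) (u (k (q)) (t))))))  →  (u (u (k (p (k (q)))) (k (p (k (q))))) (k (p (u (u (k (q)) (t)) (u (k (q)) (t))))))
3. (u (u (k (p (k (q)))) (k (p (k (q))))) (k (p (u (u (k (q)) (t)) (u (k (q)) (t))))))  →  (u (u (k (p (k (q)))) (k (p (k (q))))) (k (p (u (k (q)) (u (k (q)) (t))))))
4. (u (u (k (p (k (q)))) (k (p (k (q))))) (k (p (u (k (q)) (u (k (q)) (t))))))  →  (u (u (k (p (k (q)))) (k (p (k (q))))) (k (p (u (k (q)) (k (q))))))


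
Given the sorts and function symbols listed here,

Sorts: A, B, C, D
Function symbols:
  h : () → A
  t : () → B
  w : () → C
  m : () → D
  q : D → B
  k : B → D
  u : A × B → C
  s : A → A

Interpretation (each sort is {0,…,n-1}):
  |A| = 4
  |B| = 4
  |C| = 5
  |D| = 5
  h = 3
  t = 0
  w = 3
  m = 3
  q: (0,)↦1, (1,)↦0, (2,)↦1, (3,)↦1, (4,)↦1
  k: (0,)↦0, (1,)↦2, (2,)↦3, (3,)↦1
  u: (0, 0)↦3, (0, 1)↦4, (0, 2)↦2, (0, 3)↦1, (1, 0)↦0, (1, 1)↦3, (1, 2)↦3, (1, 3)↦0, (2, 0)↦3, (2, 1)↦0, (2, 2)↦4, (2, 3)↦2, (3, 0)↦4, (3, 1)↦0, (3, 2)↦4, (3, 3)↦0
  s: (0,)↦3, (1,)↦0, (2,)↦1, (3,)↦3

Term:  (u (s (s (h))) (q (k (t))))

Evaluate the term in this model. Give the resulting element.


value = 0

  h = 3
  (s (h)) = s(3,) = 3
  (s (s (h))) = s(3,) = 3
  t = 0
  (k (t)) = k(0,) = 0
  (q (k (t))) = q(0,) = 1
  (u (s (s (h))) (q (k (t)))) = u(3, 1) = 0


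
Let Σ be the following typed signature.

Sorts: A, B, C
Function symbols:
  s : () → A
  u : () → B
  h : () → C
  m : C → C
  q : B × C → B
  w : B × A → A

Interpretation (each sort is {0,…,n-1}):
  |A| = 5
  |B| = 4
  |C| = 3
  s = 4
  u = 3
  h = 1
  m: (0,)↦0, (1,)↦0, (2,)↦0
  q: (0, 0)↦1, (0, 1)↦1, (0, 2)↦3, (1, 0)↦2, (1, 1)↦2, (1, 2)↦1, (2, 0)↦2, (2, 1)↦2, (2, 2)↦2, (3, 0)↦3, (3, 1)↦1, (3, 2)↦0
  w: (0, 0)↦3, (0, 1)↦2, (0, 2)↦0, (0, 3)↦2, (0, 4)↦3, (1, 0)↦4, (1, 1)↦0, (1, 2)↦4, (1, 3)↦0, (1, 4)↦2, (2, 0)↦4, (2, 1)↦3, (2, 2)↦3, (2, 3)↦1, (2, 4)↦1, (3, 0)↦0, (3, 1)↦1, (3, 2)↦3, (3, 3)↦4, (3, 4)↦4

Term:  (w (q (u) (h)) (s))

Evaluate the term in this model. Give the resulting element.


value = 2

  u = 3
  h = 1
  (q (u) (h)) = q(3, 1) = 1
  s = 4
  (w (q (u) (h)) (s)) = w(1, 4) = 2


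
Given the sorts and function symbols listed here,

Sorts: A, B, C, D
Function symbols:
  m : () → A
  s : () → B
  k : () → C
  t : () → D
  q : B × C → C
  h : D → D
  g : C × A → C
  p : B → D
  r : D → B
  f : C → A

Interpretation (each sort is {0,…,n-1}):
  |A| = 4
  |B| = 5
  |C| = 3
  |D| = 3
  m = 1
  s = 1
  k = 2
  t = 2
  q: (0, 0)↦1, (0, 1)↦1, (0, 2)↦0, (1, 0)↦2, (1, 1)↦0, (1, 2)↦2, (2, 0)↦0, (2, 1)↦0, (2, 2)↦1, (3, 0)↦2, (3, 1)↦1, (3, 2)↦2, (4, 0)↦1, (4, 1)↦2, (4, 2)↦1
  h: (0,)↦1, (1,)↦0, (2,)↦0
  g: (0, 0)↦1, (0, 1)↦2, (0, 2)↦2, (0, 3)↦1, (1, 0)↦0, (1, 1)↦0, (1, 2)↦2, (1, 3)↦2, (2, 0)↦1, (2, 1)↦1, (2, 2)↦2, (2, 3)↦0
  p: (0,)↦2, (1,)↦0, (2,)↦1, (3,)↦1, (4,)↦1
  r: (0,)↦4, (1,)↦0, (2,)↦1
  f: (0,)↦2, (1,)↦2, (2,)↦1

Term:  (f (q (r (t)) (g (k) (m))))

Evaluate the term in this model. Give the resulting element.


value = 2

  t = 2
  (r (t)) = r(2,) = 1
  k = 2
  m = 1
  (g (k) (m)) = g(2, 1) = 1
  (q (r (t)) (g (k) (m))) = q(1, 1) = 0
  (f (q (r (t)) (g (k) (m)))) = f(0,) = 2


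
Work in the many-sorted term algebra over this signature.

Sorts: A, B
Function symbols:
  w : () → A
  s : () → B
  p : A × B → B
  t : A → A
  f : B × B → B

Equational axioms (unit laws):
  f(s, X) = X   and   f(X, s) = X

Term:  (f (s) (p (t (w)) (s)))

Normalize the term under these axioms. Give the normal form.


normal form = (p (t (w)) (s))

1. (f (s) (p (t (w)) (s)))  →  (p (t (w)) (s))


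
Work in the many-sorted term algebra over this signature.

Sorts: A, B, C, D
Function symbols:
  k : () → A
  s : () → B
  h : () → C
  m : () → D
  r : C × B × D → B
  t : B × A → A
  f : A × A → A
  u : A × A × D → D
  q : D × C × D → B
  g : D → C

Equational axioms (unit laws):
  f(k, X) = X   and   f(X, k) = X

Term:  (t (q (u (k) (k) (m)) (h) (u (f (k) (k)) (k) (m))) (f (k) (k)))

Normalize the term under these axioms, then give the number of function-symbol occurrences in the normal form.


1. (t (q (u (k) (k) (m)) (h) (u (f (k) (k)) (k) (m))) (f (k) (k)))  →  (t (q (u (k) (k) (m)) (h) (u (k) (k) (m))) (f (k) (k)))
2. (t (q (u (k) (k) (m)) (h) (u (k) (k) (m))) (f (k) (k)))  →  (t (q (u (k) (k) (m)) (h) (u (k) (k) (m))) (k))
normal form: (t (q (u (k) (k) (m)) (h) (u (k) (k) (m))) (k))

size = 12


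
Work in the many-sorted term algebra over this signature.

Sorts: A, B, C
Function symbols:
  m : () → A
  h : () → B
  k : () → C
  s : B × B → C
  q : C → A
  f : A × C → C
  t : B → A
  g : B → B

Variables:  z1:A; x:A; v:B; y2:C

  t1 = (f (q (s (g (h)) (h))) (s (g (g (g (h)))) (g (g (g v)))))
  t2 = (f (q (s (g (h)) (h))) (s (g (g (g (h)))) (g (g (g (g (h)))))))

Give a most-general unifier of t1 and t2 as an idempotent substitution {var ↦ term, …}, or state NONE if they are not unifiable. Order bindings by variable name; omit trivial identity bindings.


{v ↦ (g (h))}


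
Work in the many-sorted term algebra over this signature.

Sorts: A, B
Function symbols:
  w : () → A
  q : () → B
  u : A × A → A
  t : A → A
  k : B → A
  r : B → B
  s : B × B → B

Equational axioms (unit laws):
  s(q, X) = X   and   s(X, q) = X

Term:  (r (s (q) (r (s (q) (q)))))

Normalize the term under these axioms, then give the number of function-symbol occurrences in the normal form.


1. (r (s (q) (r (s (q) (q)))))  →  (r (r (s (q) (q))))
2. (r (r (s (q) (q))))  →  (r (r (q)))
normal form: (r (r (q)))

size = 3


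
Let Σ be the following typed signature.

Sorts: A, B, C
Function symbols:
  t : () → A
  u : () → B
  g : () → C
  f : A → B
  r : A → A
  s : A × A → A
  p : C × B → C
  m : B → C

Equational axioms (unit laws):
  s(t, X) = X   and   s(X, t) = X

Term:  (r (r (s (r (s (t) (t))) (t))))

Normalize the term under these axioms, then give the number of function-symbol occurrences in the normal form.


size = 4

1. (r (r (s (r (s (t) (t))) (t))))  →  (r (r (r (s (t) (t)))))
2. (r (r (r (s (t) (t)))))  →  (r (r (r (t))))
normal form: (r (r (r (t))))


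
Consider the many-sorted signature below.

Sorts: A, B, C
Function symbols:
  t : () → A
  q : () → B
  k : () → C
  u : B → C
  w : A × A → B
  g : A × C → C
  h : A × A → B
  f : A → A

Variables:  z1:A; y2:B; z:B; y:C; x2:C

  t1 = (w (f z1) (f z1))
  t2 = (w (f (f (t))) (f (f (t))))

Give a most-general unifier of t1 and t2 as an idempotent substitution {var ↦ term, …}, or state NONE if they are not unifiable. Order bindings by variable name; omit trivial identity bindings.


{z1 ↦ (f (t))}


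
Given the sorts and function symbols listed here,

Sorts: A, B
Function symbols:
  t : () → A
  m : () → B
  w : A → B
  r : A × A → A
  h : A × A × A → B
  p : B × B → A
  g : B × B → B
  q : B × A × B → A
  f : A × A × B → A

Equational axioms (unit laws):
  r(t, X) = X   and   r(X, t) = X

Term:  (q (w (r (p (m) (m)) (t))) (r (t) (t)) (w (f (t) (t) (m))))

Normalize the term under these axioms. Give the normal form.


1. (q (w (r (p (m) (m)) (t))) (r (t) (t)) (w (f (t) (t) (m))))  →  (q (w (p (m) (m))) (r (t) (t)) (w (f (t) (t) (m))))
2. (q (w (p (m) (m))) (r (t) (t)) (w (f (t) (t) (m))))  →  (q (w (p (m) (m))) (t) (w (f (t) (t) (m))))

normal form = (q (w (p (m) (m))) (t) (w (f (t) (t) (m))))


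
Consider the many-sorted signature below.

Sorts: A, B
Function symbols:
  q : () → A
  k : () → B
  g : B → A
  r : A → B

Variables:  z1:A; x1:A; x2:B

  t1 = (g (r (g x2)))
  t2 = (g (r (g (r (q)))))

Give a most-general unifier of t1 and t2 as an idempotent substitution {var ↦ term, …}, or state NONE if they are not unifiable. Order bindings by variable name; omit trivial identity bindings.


{x2 ↦ (r (q))}


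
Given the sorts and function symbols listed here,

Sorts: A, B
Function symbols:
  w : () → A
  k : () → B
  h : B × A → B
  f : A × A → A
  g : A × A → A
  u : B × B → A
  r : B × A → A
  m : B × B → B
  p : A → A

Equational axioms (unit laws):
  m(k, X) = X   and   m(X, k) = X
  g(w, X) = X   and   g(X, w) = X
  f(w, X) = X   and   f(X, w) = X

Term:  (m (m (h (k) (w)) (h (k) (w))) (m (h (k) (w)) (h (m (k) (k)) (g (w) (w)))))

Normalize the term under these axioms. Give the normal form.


normal form = (m (m (h (k) (w)) (h (k) (w))) (m (h (k) (w)) (h (k) (w))))

1. (m (m (h (k) (w)) (h (k) (w))) (m (h (k) (w)) (h (m (k) (k)) (g (w) (w)))))  →  (m (m (h (k) (w)) (h (k) (w))) (m (h (k) (w)) (h (k) (g (w) (w)))))
2. (m (m (h (k) (w)) (h (k) (w))) (m (h (k) (w)) (h (k) (g (w) (w)))))  →  (m (m (h (k) (w)) (h (k) (w))) (m (h (k) (w)) (h (k) (w))))


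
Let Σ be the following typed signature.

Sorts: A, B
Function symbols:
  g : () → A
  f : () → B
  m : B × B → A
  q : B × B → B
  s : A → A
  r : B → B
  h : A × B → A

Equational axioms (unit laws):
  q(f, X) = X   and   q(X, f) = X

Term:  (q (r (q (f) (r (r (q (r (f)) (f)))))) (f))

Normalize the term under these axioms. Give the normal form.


1. (q (r (q (f) (r (r (q (r (f)) (f)))))) (f))  →  (r (q (f) (r (r (q (r (f)) (f))))))
2. (r (q (f) (r (r (q (r (f)) (f))))))  →  (r (r (r (q (r (f)) (f)))))
3. (r (r (r (q (r (f)) (f)))))  →  (r (r (r (r (f)))))

normal form = (r (r (r (r (f)))))


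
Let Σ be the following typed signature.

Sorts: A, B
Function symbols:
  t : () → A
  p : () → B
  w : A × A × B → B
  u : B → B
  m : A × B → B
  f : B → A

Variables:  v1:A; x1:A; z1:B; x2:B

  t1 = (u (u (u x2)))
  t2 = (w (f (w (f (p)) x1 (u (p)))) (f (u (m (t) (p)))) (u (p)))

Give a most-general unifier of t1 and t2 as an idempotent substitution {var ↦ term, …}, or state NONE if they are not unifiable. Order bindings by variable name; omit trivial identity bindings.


NONE (not unifiable)

head clash or occurs-check failure — not unifiable


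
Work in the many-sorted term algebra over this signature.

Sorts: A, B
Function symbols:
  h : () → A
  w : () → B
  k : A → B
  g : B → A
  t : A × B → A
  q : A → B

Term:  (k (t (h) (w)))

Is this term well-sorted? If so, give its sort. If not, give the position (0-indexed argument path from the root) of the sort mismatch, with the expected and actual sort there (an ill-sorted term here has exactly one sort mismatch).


well-sorted; sort = B

    (h) : A
    (w) : B
  (t (h) (w)) : A
(k (t (h) (w))) : B


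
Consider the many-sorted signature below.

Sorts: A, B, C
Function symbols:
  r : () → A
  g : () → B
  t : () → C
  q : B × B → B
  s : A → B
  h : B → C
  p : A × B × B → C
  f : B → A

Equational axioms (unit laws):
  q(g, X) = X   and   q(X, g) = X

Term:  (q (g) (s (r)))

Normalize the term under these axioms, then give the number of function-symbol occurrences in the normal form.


size = 2

1. (q (g) (s (r)))  →  (s (r))
normal form: (s (r))


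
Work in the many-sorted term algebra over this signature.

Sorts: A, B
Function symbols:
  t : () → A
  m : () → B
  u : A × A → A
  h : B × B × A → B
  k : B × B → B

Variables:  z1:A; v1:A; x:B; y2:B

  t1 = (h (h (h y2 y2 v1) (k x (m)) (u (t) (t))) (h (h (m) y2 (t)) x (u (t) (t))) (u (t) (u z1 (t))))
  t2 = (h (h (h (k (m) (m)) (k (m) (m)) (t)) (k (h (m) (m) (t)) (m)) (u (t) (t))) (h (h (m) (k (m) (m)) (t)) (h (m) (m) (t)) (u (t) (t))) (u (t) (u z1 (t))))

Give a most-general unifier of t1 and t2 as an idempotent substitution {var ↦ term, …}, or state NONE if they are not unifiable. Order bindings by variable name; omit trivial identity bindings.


{v1 ↦ (t), x ↦ (h (m) (m) (t)), y2 ↦ (k (m) (m))}


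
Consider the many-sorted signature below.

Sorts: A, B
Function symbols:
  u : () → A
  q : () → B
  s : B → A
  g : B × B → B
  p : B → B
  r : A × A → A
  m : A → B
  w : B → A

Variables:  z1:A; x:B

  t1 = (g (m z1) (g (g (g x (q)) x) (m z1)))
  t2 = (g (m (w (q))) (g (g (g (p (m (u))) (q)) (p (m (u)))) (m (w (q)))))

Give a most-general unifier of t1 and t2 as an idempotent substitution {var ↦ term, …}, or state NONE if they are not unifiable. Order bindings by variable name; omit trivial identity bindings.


{x ↦ (p (m (u))), z1 ↦ (w (q))}


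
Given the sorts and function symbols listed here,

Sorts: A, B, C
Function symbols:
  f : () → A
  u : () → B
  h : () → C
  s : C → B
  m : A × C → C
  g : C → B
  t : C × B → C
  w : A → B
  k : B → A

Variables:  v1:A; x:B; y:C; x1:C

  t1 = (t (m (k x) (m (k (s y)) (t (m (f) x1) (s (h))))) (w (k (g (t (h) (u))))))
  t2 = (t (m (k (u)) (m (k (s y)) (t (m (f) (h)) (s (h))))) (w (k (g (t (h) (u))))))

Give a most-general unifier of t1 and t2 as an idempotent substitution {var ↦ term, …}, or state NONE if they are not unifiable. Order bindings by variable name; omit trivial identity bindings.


{x ↦ (u), x1 ↦ (h)}


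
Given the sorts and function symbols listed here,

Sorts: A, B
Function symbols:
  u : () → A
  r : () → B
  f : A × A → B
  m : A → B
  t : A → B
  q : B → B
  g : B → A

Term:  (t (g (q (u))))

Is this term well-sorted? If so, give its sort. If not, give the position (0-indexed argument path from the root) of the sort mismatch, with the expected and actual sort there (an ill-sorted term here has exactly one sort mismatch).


      (u) : A
    (q (u)) : ✗ arg 0 at [0, 0, 0] has sort A, expected B

ill-sorted at position [0, 0, 0]: expected B, got A


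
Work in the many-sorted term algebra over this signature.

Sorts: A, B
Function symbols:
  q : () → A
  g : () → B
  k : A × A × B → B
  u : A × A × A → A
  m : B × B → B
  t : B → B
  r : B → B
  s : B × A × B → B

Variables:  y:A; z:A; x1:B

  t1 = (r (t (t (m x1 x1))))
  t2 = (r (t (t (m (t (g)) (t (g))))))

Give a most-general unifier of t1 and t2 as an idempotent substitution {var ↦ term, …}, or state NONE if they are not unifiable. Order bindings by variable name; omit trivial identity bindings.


{x1 ↦ (t (g))}


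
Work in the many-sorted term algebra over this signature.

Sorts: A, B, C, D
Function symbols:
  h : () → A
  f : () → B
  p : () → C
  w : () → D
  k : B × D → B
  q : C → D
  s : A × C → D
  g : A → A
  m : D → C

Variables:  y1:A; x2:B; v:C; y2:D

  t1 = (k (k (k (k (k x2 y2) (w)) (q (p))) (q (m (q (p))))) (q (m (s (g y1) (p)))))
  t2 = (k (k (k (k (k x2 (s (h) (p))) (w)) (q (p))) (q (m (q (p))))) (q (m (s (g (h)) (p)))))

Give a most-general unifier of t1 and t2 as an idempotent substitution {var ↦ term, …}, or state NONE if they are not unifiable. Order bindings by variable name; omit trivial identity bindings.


{y1 ↦ (h), y2 ↦ (s (h) (p))}


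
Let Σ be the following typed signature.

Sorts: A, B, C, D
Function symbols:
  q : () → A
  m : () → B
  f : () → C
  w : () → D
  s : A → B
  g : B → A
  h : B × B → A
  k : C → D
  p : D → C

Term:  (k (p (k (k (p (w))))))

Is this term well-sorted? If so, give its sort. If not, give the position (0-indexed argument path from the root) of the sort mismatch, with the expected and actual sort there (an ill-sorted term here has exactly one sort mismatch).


          (w) : D
        (p (w)) : C
      (k (p (w))) : D
    (k (k (p (w)))) : ✗ arg 0 at [0, 0, 0] has sort D, expected C

ill-sorted at position [0, 0, 0]: expected C, got D


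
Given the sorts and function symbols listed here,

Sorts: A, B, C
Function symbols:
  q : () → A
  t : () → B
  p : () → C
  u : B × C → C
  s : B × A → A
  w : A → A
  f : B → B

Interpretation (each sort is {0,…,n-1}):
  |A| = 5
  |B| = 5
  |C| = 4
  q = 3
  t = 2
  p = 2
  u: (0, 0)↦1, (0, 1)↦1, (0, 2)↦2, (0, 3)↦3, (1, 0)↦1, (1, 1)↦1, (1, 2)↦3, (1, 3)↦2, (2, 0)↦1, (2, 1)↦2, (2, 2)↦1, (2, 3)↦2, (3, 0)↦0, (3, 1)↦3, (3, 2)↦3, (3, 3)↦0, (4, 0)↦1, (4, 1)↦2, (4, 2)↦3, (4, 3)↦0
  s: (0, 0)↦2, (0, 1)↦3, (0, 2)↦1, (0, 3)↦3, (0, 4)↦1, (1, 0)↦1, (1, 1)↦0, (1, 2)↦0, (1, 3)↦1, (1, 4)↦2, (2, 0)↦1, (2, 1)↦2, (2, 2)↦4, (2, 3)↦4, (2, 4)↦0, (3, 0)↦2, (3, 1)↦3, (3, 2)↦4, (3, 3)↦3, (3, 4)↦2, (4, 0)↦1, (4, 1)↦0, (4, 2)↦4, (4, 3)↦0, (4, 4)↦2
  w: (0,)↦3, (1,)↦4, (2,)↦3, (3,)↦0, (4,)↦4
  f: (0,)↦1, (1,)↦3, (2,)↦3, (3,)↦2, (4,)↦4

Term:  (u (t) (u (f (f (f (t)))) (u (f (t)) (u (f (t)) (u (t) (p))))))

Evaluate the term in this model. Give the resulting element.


  t = 2
  t = 2
  (f (t)) = f(2,) = 3
  (f (f (t))) = f(3,) = 2
  (f (f (f (t)))) = f(2,) = 3
  t = 2
  (f (t)) = f(2,) = 3
  t = 2
  (f (t)) = f(2,) = 3
  t = 2
  p = 2
  (u (t) (p)) = u(2, 2) = 1
  (u (f (t)) (u (t) (p))) = u(3, 1) = 3
  (u (f (t)) (u (f (t)) (u (t) (p)))) = u(3, 3) = 0
  (u (f (f (f (t)))) (u (f (t)) (u (f (t)) (u (t) (p))))) = u(3, 0) = 0
  (u (t) (u (f (f (f (t)))) (u (f (t)) (u (f (t)) (u (t) (p)))))) = u(2, 0) = 1

value = 1


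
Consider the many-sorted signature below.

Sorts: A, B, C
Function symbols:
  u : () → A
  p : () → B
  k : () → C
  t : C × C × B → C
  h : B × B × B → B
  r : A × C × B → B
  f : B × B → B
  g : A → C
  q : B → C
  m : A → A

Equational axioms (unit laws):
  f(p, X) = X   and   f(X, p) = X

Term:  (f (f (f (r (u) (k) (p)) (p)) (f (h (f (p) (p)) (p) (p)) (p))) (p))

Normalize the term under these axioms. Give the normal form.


normal form = (f (r (u) (k) (p)) (h (p) (p) (p)))

1. (f (f (f (r (u) (k) (p)) (p)) (f (h (f (p) (p)) (p) (p)) (p))) (p))  →  (f (f (r (u) (k) (p)) (p)) (f (h (f (p) (p)) (p) (p)) (p)))
2. (f (f (r (u) (k) (p)) (p)) (f (h (f (p) (p)) (p) (p)) (p)))  →  (f (r (u) (k) (p)) (f (h (f (p) (p)) (p) (p)) (p)))
3. (f (r (u) (k) (p)) (f (h (f (p) (p)) (p) (p)) (p)))  →  (f (r (u) (k) (p)) (h (f (p) (p)) (p) (p)))
4. (f (r (u) (k) (p)) (h (f (p) (p)) (p) (p)))  →  (f (r (u) (k) (p)) (h (p) (p) (p)))


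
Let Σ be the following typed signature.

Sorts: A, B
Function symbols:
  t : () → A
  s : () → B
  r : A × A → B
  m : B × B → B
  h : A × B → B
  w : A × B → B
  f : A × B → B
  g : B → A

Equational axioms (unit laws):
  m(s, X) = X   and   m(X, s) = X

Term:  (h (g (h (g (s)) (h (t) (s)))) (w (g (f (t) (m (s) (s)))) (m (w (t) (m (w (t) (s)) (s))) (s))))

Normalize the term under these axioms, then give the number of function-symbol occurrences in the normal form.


size = 18

1. (h (g (h (g (s)) (h (t) (s)))) (w (g (f (t) (m (s) (s)))) (m (w (t) (m (w (t) (s)) (s))) (s))))  →  (h (g (h (g (s)) (h (t) (s)))) (w (g (f (t) (s))) (m (w (t) (m (w (t) (s)) (s))) (s))))
2. (h (g (h (g (s)) (h (t) (s)))) (w (g (f (t) (s))) (m (w (t) (m (w (t) (s)) (s))) (s))))  →  (h (g (h (g (s)) (h (t) (s)))) (w (g (f (t) (s))) (w (t) (m (w (t) (s)) (s)))))
3. (h (g (h (g (s)) (h (t) (s)))) (w (g (f (t) (s))) (w (t) (m (w (t) (s)) (s)))))  →  (h (g (h (g (s)) (h (t) (s)))) (w (g (f (t) (s))) (w (t) (w (t) (s)))))
normal form: (h (g (h (g (s)) (h (t) (s)))) (w (g (f (t) (s))) (w (t) (w (t) (s)))))


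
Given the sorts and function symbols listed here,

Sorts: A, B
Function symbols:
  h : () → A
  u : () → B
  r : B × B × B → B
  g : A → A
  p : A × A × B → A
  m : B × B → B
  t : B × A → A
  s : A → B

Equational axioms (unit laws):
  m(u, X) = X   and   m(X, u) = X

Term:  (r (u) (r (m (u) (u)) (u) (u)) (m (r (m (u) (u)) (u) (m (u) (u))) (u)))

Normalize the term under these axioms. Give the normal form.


normal form = (r (u) (r (u) (u) (u)) (r (u) (u) (u)))

1. (r (u) (r (m (u) (u)) (u) (u)) (m (r (m (u) (u)) (u) (m (u) (u))) (u)))  →  (r (u) (r (u) (u) (u)) (m (r (m (u) (u)) (u) (m (u) (u))) (u)))
2. (r (u) (r (u) (u) (u)) (m (r (m (u) (u)) (u) (m (u) (u))) (u)))  →  (r (u) (r (u) (u) (u)) (r (m (u) (u)) (u) (m (u) (u))))
3. (r (u) (r (u) (u) (u)) (r (m (u) (u)) (u) (m (u) (u))))  →  (r (u) (r (u) (u) (u)) (r (u) (u) (m (u) (u))))
4. (r (u) (r (u) (u) (u)) (r (u) (u) (m (u) (u))))  →  (r (u) (r (u) (u) (u)) (r (u) (u) (u)))


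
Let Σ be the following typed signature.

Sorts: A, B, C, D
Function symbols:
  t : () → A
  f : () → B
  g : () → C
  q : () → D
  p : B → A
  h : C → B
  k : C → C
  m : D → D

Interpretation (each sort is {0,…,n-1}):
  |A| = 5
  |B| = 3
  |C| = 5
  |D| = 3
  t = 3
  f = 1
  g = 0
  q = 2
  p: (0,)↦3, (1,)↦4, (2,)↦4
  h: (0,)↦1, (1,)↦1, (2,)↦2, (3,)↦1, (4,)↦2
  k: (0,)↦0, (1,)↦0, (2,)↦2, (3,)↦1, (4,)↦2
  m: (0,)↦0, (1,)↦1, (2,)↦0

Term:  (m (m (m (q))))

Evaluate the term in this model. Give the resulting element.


  q = 2
  (m (q)) = m(2,) = 0
  (m (m (q))) = m(0,) = 0
  (m (m (m (q)))) = m(0,) = 0

value = 0


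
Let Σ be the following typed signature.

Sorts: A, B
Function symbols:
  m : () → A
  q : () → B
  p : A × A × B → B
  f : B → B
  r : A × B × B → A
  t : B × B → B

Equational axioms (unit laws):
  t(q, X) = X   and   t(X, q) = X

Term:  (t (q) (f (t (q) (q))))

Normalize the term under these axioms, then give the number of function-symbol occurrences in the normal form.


1. (t (q) (f (t (q) (q))))  →  (f (t (q) (q)))
2. (f (t (q) (q)))  →  (f (q))
normal form: (f (q))

size = 2


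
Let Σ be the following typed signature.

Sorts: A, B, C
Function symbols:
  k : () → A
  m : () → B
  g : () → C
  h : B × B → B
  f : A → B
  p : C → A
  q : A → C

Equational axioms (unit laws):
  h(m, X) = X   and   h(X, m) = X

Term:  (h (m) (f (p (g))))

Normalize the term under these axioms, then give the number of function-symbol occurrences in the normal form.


1. (h (m) (f (p (g))))  →  (f (p (g)))
normal form: (f (p (g)))

size = 3


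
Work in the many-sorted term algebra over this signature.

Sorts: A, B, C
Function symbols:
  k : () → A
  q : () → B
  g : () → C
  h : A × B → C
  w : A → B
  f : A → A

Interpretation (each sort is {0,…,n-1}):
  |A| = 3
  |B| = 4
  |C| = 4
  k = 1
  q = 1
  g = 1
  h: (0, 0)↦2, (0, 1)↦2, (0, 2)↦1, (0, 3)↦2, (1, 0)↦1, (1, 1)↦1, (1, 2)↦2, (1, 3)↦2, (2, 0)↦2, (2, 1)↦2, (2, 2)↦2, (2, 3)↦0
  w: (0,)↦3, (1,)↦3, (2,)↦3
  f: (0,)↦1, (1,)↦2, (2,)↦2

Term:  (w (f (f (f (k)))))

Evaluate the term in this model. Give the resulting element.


  k = 1
  (f (k)) = f(1,) = 2
  (f (f (k))) = f(2,) = 2
  (f (f (f (k)))) = f(2,) = 2
  (w (f (f (f (k))))) = w(2,) = 3

value = 3


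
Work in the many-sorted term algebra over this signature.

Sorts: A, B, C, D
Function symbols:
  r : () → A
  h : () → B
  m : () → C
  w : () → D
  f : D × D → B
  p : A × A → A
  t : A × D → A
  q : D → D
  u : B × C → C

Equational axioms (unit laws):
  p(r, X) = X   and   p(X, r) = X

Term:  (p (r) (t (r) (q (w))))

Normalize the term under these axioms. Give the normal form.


1. (p (r) (t (r) (q (w))))  →  (t (r) (q (w)))

normal form = (t (r) (q (w)))


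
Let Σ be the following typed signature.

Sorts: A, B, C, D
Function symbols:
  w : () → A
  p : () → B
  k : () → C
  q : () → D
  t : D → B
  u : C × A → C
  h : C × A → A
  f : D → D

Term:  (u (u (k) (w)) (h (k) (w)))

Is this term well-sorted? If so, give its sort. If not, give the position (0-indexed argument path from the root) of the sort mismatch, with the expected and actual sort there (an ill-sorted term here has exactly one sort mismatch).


well-sorted; sort = C

    (k) : C
    (w) : A
  (u (k) (w)) : C
    (k) : C
    (w) : A
  (h (k) (w)) : A
(u (u (k) (w)) (h (k) (w))) : C


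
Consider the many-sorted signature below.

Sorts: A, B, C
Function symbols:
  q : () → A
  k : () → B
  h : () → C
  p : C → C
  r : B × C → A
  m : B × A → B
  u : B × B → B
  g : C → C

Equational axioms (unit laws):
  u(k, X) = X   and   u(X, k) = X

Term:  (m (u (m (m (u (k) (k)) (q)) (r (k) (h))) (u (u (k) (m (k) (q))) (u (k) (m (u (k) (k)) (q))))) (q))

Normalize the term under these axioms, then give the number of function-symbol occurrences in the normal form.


size = 17

1. (m (u (m (m (u (k) (k)) (q)) (r (k) (h))) (u (u (k) (m (k) (q))) (u (k) (m (u (k) (k)) (q))))) (q))  →  (m (u (m (m (k) (q)) (r (k) (h))) (u (u (k) (m (k) (q))) (u (k) (m (u (k) (k)) (q))))) (q))
2. (m (u (m (m (k) (q)) (r (k) (h))) (u (u (k) (m (k) (q))) (u (k) (m (u (k) (k)) (q))))) (q))  →  (m (u (m (m (k) (q)) (r (k) (h))) (u (m (k) (q)) (u (k) (m (u (k) (k)) (q))))) (q))
3. (m (u (m (m (k) (q)) (r (k) (h))) (u (m (k) (q)) (u (k) (m (u (k) (k)) (q))))) (q))  →  (m (u (m (m (k) (q)) (r (k) (h))) (u (m (k) (q)) (m (u (k) (k)) (q)))) (q))
4. (m (u (m (m (k) (q)) (r (k) (h))) (u (m (k) (q)) (m (u (k) (k)) (q)))) (q))  →  (m (u (m (m (k) (q)) (r (k) (h))) (u (m (k) (q)) (m (k) (q)))) (q))
normal form: (m (u (m (m (k) (q)) (r (k) (h))) (u (m (k) (q)) (m (k) (q)))) (q))


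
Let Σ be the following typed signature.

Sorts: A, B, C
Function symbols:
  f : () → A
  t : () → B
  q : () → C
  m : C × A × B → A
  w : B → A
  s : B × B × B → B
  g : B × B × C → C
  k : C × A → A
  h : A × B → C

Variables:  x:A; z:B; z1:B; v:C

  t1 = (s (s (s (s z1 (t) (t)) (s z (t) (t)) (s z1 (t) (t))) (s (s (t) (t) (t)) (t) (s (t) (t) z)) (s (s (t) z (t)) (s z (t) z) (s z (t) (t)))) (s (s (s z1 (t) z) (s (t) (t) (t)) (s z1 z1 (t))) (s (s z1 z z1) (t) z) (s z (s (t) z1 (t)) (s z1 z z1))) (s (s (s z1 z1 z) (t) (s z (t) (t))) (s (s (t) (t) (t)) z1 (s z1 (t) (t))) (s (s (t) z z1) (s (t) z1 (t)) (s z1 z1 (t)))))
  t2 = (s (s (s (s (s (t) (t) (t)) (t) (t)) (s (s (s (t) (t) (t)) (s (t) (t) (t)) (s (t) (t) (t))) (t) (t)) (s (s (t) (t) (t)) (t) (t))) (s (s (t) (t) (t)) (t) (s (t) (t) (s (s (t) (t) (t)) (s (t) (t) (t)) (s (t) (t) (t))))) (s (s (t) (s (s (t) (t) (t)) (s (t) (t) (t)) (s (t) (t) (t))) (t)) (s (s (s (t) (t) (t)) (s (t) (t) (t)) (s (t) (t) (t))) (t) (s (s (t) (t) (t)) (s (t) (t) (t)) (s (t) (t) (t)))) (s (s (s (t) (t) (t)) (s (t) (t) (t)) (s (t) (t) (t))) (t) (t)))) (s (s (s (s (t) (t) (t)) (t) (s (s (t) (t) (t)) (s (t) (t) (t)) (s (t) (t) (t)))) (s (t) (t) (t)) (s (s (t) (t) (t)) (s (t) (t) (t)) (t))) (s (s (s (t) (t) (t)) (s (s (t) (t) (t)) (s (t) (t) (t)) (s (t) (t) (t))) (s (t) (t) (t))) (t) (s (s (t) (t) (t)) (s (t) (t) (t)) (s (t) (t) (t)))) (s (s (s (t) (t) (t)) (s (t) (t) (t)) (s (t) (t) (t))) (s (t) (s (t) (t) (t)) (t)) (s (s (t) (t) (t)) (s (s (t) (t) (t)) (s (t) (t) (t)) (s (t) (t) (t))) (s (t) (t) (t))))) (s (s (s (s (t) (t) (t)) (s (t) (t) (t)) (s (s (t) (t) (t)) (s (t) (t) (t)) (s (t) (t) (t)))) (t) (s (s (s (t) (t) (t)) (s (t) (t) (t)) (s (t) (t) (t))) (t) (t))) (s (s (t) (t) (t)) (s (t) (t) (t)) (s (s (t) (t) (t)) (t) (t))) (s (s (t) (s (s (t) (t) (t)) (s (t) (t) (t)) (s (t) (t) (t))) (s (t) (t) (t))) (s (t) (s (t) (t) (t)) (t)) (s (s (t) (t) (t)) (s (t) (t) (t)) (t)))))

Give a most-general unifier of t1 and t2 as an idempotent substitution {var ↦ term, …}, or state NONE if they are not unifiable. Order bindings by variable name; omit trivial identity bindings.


{z ↦ (s (s (t) (t) (t)) (s (t) (t) (t)) (s (t) (t) (t))), z1 ↦ (s (t) (t) (t))}


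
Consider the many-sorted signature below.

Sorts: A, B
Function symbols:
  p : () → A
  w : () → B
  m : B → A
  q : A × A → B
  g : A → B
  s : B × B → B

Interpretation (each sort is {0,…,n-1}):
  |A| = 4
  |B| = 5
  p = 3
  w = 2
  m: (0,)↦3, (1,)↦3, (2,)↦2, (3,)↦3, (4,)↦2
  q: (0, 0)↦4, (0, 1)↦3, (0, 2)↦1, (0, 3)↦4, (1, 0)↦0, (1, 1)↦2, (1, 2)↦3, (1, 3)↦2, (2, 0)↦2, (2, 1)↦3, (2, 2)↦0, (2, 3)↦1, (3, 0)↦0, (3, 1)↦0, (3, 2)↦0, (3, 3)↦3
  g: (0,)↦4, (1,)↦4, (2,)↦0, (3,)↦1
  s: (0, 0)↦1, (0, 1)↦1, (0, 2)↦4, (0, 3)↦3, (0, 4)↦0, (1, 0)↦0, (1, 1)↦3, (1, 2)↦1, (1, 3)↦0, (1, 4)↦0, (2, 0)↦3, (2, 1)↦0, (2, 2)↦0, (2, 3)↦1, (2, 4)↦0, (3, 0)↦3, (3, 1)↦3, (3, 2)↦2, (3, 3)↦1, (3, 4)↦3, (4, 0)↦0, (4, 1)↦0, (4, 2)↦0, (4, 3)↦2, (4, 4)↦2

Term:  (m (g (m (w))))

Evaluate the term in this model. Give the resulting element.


value = 3

  w = 2
  (m (w)) = m(2,) = 2
  (g (m (w))) = g(2,) = 0
  (m (g (m (w)))) = m(0,) = 3


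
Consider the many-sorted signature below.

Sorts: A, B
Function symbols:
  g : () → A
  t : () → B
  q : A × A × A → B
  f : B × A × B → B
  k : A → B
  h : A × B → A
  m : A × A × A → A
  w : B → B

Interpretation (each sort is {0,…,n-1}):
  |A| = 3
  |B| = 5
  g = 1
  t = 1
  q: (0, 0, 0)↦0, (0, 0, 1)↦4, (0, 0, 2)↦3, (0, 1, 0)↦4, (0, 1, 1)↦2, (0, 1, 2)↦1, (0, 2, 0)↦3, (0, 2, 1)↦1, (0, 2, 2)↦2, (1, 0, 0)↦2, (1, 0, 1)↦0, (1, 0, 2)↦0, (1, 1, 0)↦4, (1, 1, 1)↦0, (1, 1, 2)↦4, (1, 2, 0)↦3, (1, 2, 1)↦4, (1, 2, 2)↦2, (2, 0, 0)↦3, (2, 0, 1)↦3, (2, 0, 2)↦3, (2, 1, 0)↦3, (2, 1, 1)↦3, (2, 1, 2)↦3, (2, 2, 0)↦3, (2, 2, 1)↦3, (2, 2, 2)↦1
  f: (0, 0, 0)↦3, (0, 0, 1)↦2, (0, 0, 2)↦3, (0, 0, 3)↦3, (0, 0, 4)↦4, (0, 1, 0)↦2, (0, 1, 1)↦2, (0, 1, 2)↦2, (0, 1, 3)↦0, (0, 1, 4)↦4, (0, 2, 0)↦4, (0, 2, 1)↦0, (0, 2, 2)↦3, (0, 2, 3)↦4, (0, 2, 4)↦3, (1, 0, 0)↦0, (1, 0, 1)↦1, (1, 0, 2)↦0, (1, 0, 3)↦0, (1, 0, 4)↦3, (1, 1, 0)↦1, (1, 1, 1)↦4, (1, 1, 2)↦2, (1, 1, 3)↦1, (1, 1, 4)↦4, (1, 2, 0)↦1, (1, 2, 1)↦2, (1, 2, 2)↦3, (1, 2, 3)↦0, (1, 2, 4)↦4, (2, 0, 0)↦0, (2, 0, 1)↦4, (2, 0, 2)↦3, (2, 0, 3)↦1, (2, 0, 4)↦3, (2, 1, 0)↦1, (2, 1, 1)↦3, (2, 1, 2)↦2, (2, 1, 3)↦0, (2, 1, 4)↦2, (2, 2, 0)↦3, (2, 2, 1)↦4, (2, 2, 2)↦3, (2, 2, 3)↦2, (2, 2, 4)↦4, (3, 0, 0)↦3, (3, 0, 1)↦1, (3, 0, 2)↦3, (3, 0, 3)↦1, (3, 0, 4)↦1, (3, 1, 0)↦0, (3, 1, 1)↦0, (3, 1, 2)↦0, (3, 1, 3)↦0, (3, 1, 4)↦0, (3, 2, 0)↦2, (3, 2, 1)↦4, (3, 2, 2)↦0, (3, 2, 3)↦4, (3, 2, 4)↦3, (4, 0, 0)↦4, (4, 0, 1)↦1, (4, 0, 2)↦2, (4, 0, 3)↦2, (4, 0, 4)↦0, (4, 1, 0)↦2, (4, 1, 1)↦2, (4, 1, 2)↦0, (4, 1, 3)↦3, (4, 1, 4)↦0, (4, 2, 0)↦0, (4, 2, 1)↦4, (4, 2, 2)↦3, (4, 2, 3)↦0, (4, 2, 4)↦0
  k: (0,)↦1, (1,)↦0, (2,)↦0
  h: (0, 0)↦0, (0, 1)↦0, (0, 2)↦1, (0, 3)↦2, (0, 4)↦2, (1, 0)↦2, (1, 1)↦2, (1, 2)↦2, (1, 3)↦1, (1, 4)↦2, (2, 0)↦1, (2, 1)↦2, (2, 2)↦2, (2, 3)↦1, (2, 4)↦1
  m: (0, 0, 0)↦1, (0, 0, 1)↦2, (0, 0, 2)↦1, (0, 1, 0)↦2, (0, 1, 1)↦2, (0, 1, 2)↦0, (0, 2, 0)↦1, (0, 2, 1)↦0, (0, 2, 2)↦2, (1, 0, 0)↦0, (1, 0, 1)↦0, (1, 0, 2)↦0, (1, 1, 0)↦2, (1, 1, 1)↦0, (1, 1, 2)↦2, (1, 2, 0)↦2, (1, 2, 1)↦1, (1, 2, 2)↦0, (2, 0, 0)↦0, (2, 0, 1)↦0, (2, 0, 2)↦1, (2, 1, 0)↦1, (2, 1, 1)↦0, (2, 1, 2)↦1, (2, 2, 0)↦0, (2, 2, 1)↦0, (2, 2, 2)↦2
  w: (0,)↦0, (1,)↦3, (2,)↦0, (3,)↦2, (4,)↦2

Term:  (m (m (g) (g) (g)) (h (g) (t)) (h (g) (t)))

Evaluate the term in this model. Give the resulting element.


  g = 1
  g = 1
  g = 1
  (m (g) (g) (g)) = m(1, 1, 1) = 0
  g = 1
  t = 1
  (h (g) (t)) = h(1, 1) = 2
  g = 1
  t = 1
  (h (g) (t)) = h(1, 1) = 2
  (m (m (g) (g) (g)) (h (g) (t)) (h (g) (t))) = m(0, 2, 2) = 2

value = 2


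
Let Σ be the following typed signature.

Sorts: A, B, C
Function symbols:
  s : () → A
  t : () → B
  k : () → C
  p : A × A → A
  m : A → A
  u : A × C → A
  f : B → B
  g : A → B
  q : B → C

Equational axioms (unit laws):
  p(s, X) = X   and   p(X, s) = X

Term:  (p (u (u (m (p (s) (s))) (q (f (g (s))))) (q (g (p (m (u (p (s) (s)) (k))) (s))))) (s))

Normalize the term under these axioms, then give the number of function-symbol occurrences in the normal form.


size = 14

1. (p (u (u (m (p (s) (s))) (q (f (g (s))))) (q (g (p (m (u (p (s) (s)) (k))) (s))))) (s))  →  (u (u (m (p (s) (s))) (q (f (g (s))))) (q (g (p (m (u (p (s) (s)) (k))) (s)))))
2. (u (u (m (p (s) (s))) (q (f (g (s))))) (q (g (p (m (u (p (s) (s)) (k))) (s)))))  →  (u (u (m (s)) (q (f (g (s))))) (q (g (p (m (u (p (s) (s)) (k))) (s)))))
3. (u (u (m (s)) (q (f (g (s))))) (q (g (p (m (u (p (s) (s)) (k))) (s)))))  →  (u (u (m (s)) (q (f (g (s))))) (q (g (m (u (p (s) (s)) (k))))))
4. (u (u (m (s)) (q (f (g (s))))) (q (g (m (u (p (s) (s)) (k))))))  →  (u (u (m (s)) (q (f (g (s))))) (q (g (m (u (s) (k))))))
normal form: (u (u (m (s)) (q (f (g (s))))) (q (g (m (u (s) (k))))))
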